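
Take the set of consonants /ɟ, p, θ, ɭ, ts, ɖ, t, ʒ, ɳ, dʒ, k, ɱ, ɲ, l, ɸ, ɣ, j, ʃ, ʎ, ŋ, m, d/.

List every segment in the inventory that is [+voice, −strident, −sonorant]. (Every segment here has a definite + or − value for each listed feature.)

ɟ, ɖ, ɣ, d

Among the inventory, the [+voice] segments are /ɟ, ɭ, ɖ, ʒ, ɳ, dʒ, ɱ, ɲ, l, ɣ, j, ʎ, ŋ, m, d/.
Intersecting with [−strident] gives /ɟ, ɭ, ɖ, ɳ, ɱ, ɲ, l, ɣ, j, ʎ, ŋ, m, d/.
Among these, [−sonorant] leaves /ɟ, ɖ, ɣ, d/.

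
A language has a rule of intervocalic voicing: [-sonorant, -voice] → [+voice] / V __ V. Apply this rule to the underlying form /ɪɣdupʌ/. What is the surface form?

/p/ satisfies [-sonorant, -voice] and sits in V __ V. The [+voice] counterpart of the voiceless bilabial stop is /b/. Other segments in /ɪɣdupʌ/ either fail the structural description or are not in the environment, so the surface form is [ɪɣdubʌ].

[ɪɣdubʌ]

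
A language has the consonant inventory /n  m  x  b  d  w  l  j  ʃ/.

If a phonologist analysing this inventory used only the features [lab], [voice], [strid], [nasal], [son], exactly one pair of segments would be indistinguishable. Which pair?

j, l

Both /j/ and /l/ are [-labial], [+voice], [-strident], [-nasal], [+sonorant]. Since the list omits [lateral] and [dorsal] — which do distinguish the palatal glide from the alveolar lateral approximant — this pair collapses; all other pairs remain distinct.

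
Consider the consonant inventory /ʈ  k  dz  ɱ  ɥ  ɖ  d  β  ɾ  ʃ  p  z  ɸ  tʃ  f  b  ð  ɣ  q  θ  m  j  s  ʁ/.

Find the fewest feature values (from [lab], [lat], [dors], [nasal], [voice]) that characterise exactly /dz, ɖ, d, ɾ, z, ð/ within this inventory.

[+voice, -lab, -dors]

Every target segment is [+voice], [-labial], [-dorsal]; each remaining inventory member fails at least one of these. Each conjunct is needed — [-labial, -dorsal] alone would also admit /ʈ, ʃ, tʃ, θ, …/; [+voice, -dorsal] alone would also admit /ɱ, β, b, m/; [+voice, -labial] alone would also admit /ɣ, j, ʁ/ — and no other combination of two listed features has exactly this extension, so three is the minimum.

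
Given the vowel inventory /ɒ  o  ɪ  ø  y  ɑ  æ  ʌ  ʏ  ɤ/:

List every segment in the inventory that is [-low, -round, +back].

ʌ, ɤ

Checking each segment against [-low], [-round], [+back]: /ʌ/ (mid back unrounded lax vowel), /ɤ/ (mid back unrounded tense vowel) satisfy every feature; every other segment in the inventory fails at least one.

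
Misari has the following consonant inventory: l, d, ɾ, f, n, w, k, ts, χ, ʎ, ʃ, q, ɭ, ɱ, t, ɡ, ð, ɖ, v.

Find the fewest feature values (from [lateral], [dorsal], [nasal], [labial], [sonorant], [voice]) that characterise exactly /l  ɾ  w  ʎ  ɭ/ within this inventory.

Every target segment is [+sonorant], [-nasal]; each remaining inventory member fails at least one of these. Each conjunct is needed — [-nasal] alone would also admit /d, f, k, ts, …/; [+sonorant] alone would also admit /n, ɱ/ — and no other single listed feature has exactly this extension, so two is the minimum.

[+sonorant, -nasal]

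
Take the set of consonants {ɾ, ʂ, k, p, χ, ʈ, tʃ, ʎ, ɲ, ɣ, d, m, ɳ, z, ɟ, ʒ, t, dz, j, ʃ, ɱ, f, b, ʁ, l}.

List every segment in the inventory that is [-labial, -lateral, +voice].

ɾ, ɲ, ɣ, d, ɳ, z, ɟ, ʒ, dz, j, ʁ

Checking each segment against [-labial], [-lateral], [+voice]: /ɾ/ (alveolar tap), /ɲ/ (palatal nasal), /ɣ/ (voiced velar fricative), /d/ (voiced alveolar stop), /ɳ/ (retroflex nasal), /z/ (voiced alveolar fricative), among others, satisfy every feature; every other segment in the inventory fails at least one.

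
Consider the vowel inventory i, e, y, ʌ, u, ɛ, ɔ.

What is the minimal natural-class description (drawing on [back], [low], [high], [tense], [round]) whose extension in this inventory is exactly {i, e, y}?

The class [-back], [+tense] has exactly /i, e, y/ as its extension in this inventory. No smaller conjunction from the listed features achieves this: [+tense] alone would also admit /u/; [-back] alone would also admit /ɛ/; and checking the remaining single features turns up none with this extension.

[-back, +tense]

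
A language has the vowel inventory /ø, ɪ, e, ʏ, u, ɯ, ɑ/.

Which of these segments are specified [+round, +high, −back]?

First, the [+round] segments are /ø, ʏ, u/.
Then [+high] gives /ʏ, u/.
Within that set, [−back] leaves /ʏ/.

ʏ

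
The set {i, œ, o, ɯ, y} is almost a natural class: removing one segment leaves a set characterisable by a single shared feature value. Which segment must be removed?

œ

/ɯ, o, y, i/ are all [+tense], but /œ/ (mid front rounded lax vowel) is [−tense]. No other single segment can be removed to leave a set sharing one feature value that the removed segment lacks, so /œ/ is the odd one out.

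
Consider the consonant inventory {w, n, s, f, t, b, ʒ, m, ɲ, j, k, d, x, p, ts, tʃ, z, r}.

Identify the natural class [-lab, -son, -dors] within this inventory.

s, t, ʒ, d, ts, tʃ, z

Checking each segment against [-labial], [-sonorant], [-dorsal]: /s/ (voiceless alveolar fricative), /t/ (voiceless alveolar stop), /ʒ/ (voiced postalveolar fricative), /d/ (voiced alveolar stop), /ts/ (voiceless alveolar affricate), /tʃ/ (voiceless postalveolar affricate), among others, satisfy every feature; every other segment in the inventory fails at least one.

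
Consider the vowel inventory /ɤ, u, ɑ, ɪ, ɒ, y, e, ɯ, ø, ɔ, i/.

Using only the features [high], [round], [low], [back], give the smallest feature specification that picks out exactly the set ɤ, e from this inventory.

[−high, −low, −round]

Every target segment is [−high], [−low], [−round]; each remaining inventory member fails at least one of these. Each conjunct is needed — [−low, −round] alone would also admit /ɪ, ɯ, i/; [−high, −round] alone would also admit /ɑ/; [−high, −low] alone would also admit /ø, ɔ/ — and no other combination of two listed features has exactly this extension, so three is the minimum.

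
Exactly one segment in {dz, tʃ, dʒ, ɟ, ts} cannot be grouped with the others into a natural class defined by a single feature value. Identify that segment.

ɟ

/ts, dz, dʒ, tʃ/ are all [+delayed release], but /ɟ/ (voiced palatal stop) is [−delayed release]. No other single segment can be removed to leave a set sharing one feature value that the removed segment lacks, so /ɟ/ is the odd one out.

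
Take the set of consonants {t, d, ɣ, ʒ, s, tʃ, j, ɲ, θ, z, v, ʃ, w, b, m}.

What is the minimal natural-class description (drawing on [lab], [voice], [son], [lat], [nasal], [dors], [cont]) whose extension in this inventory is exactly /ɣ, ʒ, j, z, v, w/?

/ɣ, ʒ, j, z, v, w/ are all [+voice], [+continuant], and no other segment in the inventory matches both values. Dropping any one of them over-generates: [+continuant] alone would also admit /s, θ, ʃ/; [+voice] alone would also admit /d, ɲ, b, m/. No other single listed feature picks out exactly this set either, so fewer than two features will not do.

[+voice, +cont]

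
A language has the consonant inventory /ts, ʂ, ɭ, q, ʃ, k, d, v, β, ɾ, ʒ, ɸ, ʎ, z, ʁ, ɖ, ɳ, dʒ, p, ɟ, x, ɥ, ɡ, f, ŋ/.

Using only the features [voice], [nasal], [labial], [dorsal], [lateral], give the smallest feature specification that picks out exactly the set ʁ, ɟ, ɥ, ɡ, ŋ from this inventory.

[+voice, −lateral, +dorsal]

/ʁ, ɟ, ɥ, ɡ, ŋ/ are all [+voice], [−lateral], [+dorsal], and no other segment in the inventory matches all three values. Dropping any one of them over-generates: [−lateral, +dorsal] alone would also admit /q, k, x/; [+voice, +dorsal] alone would also admit /ʎ/; [+voice, −lateral] alone would also admit /d, v, β, ɾ, …/. No other combination of two listed features picks out exactly this set either, so fewer than three features will not do.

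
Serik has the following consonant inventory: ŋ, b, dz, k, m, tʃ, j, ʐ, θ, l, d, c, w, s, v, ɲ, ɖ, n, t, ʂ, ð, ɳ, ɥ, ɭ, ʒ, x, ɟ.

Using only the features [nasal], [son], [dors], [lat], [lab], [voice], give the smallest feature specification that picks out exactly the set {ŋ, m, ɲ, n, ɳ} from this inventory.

[+nasal]

The target set is precisely the extension of [+nasal] in this inventory.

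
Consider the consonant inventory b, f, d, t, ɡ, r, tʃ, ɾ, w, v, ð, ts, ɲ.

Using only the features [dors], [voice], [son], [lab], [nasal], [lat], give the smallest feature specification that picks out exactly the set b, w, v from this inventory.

[+voice, +lab]

Every target segment is [+voice], [+labial]; each remaining inventory member fails at least one of these. Each conjunct is needed — [+labial] alone would also admit /f/; [+voice] alone would also admit /d, ɡ, r, ɾ, …/ — and no other single listed feature has exactly this extension, so two is the minimum.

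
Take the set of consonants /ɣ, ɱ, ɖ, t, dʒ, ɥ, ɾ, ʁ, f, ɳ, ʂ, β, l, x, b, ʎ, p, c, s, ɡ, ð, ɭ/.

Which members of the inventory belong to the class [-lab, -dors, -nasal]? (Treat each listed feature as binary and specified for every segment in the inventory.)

Checking each segment against [-labial], [-dorsal], [-nasal]: /ɖ/ (voiced retroflex stop), /t/ (voiceless alveolar stop), /dʒ/ (voiced postalveolar affricate), /ɾ/ (alveolar tap), /ʂ/ (voiceless retroflex fricative), /l/ (alveolar lateral approximant), among others, satisfy every feature; every other segment in the inventory fails at least one.

ɖ, t, dʒ, ɾ, ʂ, l, s, ð, ɭ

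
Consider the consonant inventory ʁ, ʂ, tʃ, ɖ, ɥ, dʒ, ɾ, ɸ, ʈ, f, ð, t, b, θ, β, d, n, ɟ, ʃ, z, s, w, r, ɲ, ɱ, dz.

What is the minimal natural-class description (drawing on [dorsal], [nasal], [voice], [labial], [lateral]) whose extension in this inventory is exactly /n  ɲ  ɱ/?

[+nasal]

Every target segment is [+nasal] and no other inventory member is, so one feature is enough.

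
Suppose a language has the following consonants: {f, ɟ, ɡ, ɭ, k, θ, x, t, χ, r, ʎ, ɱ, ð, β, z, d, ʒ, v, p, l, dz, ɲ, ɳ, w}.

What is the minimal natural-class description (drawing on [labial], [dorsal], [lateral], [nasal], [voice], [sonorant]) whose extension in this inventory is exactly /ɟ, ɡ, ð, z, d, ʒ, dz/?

[-sonorant, +voice, -labial]

/ɟ, ɡ, ð, z, d, ʒ, dz/ are all [-sonorant], [+voice], [-labial], and no other segment in the inventory matches all three values. Dropping any one of them over-generates: [+voice, -labial] alone would also admit /ɭ, r, ʎ, l, …/; [-sonorant, -labial] alone would also admit /k, θ, x, t, …/; [-sonorant, +voice] alone would also admit /β, v/. No other combination of two listed features picks out exactly this set either, so fewer than three features will not do.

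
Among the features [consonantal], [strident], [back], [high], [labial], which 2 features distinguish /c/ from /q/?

[high], [back]

/c/ (voiceless palatal stop) and /q/ (voiceless uvular stop) agree on [+consonantal], [−strident], [−labial]. They differ on [high] (/c/ [+], /q/ [−]), [back] (/c/ [−], /q/ [+]).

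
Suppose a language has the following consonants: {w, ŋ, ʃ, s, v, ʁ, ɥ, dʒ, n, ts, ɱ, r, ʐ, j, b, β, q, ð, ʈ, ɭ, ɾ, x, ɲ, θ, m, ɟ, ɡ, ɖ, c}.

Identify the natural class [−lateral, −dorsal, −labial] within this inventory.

ʃ, s, dʒ, n, ts, r, ʐ, ð, ʈ, ɾ, θ, ɖ

Checking each segment against [−lateral], [−dorsal], [−labial]: /ʃ/ (voiceless postalveolar fricative), /s/ (voiceless alveolar fricative), /dʒ/ (voiced postalveolar affricate), /n/ (alveolar nasal), /ts/ (voiceless alveolar affricate), /r/ (alveolar trill), among others, satisfy every feature; every other segment in the inventory fails at least one.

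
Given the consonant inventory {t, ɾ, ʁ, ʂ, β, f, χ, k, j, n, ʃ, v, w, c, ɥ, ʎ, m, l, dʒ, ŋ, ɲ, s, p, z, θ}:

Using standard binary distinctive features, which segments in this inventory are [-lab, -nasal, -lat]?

t, ɾ, ʁ, ʂ, χ, k, j, ʃ, c, dʒ, s, z, θ

Eliminate segments failing any feature: /β, f, v, w, ɥ, m, p/ are [+labial]; /n, ŋ, ɲ/ are [+nasal]; /ʎ, l/ are [+lateral]. The remaining /t, ɾ, ʁ, ʂ, χ, k, j, ʃ, c, dʒ, s, z, θ/ satisfy [-labial], [-nasal], [-lateral].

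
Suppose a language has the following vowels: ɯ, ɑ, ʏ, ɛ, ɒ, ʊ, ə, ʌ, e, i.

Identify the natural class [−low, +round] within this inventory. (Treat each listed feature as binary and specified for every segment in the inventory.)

Checking each segment against [−low], [+round]: /ʏ/ (high front rounded lax vowel), /ʊ/ (high back rounded lax vowel) satisfy every feature; every other segment in the inventory fails at least one.

ʏ, ʊ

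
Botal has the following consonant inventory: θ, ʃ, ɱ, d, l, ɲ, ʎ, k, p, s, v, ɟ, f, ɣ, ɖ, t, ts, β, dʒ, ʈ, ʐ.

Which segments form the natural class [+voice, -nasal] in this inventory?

d, l, ʎ, v, ɟ, ɣ, ɖ, β, dʒ, ʐ

The [+voice] segments are /ɱ, d, l, ɲ, ʎ, v, ɟ, ɣ, ɖ, β, dʒ, ʐ/.
Then [-nasal] leaves /d, l, ʎ, v, ɟ, ɣ, ɖ, β, dʒ, ʐ/.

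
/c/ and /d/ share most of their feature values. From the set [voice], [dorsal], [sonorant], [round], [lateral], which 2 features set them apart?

/c/ (voiceless palatal stop) and /d/ (voiced alveolar stop) agree on [-sonorant], [-round], [-lateral]. They differ on [voice] (/c/ [-], /d/ [+]), [dorsal] (/c/ [+], /d/ [-]).

[voice], [dorsal]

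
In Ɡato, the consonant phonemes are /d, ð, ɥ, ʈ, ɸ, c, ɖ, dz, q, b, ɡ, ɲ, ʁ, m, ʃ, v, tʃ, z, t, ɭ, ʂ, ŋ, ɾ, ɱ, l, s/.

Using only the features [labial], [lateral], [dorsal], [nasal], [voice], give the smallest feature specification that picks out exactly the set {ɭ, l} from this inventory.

[+lateral]

/ɭ, l/ are exactly the [+lateral] segments in the inventory, so a single feature suffices.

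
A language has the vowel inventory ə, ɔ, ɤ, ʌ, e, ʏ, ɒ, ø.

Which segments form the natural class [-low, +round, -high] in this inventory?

Checking each segment against [-low], [+round], [-high]: /ɔ/ (mid back rounded lax vowel), /ø/ (mid front rounded tense vowel) satisfy every feature; every other segment in the inventory fails at least one.

ɔ, ø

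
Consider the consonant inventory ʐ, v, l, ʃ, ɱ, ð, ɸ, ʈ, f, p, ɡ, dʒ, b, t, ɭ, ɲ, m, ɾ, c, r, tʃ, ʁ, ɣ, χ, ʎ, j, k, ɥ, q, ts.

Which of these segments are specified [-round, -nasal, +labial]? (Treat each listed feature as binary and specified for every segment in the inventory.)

v, ɸ, f, p, b

The [-round] segments are /ʐ, v, l, ʃ, ɱ, ð, ɸ, ʈ, f, p, ɡ, dʒ, b, t, ɭ, ɲ, m, ɾ, c, r, tʃ, ʁ, ɣ, χ, ʎ, j, k, q, ts/.
Of those, [-nasal] gives /ʐ, v, l, ʃ, ð, ɸ, ʈ, f, p, ɡ, dʒ, b, t, ɭ, ɾ, c, r, tʃ, ʁ, ɣ, χ, ʎ, j, k, q, ts/.
Of those, [+labial] leaves /v, ɸ, f, p, b/.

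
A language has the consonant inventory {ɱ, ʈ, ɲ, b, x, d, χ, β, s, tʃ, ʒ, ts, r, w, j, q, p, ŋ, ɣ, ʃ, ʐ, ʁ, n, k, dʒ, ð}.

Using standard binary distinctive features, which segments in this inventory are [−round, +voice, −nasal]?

Checking each segment against [−round], [+voice], [−nasal]: /b/ (voiced bilabial stop), /d/ (voiced alveolar stop), /β/ (voiced bilabial fricative), /ʒ/ (voiced postalveolar fricative), /r/ (alveolar trill), /j/ (palatal glide), among others, satisfy every feature; every other segment in the inventory fails at least one.

b, d, β, ʒ, r, j, ɣ, ʐ, ʁ, dʒ, ð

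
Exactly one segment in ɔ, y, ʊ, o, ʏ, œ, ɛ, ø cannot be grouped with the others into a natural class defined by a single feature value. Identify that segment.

[round] groups all but one: /ɔ, œ, ʊ, o, y, ø, ʏ/ share [+round] while /ɛ/ (mid front unrounded lax vowel) alone is [−round]. Removing any other segment would not leave a single-feature class that excludes it.

ɛ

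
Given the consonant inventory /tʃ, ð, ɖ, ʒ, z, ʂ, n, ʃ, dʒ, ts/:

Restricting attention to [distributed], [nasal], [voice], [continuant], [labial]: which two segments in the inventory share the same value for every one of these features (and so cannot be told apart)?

ʒ, ð

On the given features, /ʒ/ and /ð/ have an identical profile: [+distributed], [-nasal], [+voice], [+continuant], [-labial]. No other two segments in the inventory coincide on all 5 features. (They do differ in [strident] and [anterior], which are not among the given features.)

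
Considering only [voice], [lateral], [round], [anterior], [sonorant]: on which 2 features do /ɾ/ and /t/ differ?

/ɾ/ is the alveolar tap and /t/ is the voiceless alveolar stop. Both are [−lateral], [−round], [+anterior]. /ɾ/ is [+sonorant] while /t/ is [−sonorant]; /ɾ/ is [+voice] while /t/ is [−voice], so the distinguishing features are [sonorant], [voice].

[sonorant], [voice]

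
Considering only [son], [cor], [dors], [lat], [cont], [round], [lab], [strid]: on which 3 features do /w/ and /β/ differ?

The two segments share [−coronal], [−lateral], [+continuant], [+labial], [−strident]. The only features from the list on which they differ: /w/ is [+sonorant] while /β/ is [−sonorant]; /w/ is [+round] while /β/ is [−round]; /w/ is [+dorsal] while /β/ is [−dorsal].

[sonorant], [round], [dorsal]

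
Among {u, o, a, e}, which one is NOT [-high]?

u

/a, e, o/ are all [-high]; /u/ (high back rounded tense vowel) is [+high].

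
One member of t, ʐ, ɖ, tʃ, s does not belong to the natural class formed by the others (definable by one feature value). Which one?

[distributed] groups all but one: /ɖ, s, t, ʐ/ share [-distributed] while /tʃ/ (voiceless postalveolar affricate) alone is [+distributed]. Removing any other segment would not leave a single-feature class that excludes it.

tʃ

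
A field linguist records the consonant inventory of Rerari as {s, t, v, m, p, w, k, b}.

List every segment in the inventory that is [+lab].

The feature [labial] marks segments articulated with one or both lips. In this inventory /v, m, p, w, b/ have that property, so they are [+labial]; /s, t, k/ are [−labial].

v, m, p, w, b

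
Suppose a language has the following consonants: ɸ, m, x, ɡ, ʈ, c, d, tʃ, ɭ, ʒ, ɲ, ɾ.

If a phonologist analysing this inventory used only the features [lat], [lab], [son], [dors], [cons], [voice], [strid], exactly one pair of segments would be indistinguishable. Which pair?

x, c

On the given features, /x/ and /c/ have an identical profile: [−lateral], [−labial], [−sonorant], [+dorsal], [+consonantal], [−voice], [−strident]. No other two segments in the inventory coincide on all 7 features. (They do differ in [continuant] and [back], which are not among the given features.)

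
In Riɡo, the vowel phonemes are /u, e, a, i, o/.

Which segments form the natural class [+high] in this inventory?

The [+high] segments here are /u, i/; the remaining /e, a, o/ are [−high].

u, i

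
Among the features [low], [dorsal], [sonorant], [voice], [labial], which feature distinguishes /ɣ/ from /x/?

/ɣ/ is the voiced velar fricative and /x/ is the voiceless velar fricative. Both are [−low], [+dorsal], [−sonorant], [−labial]. /ɣ/ is [+voice] while /x/ is [−voice], so the distinguishing feature is [voice].

[voice]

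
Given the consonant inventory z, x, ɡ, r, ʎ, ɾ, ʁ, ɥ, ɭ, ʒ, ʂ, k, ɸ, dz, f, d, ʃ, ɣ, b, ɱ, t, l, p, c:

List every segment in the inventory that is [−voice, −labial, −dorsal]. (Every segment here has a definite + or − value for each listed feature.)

ʂ, ʃ, t

Eliminate segments failing any feature: /z, ɡ, r, ʎ, ɾ, ʁ, ɥ, ɭ, ʒ, dz, d, ɣ, b, ɱ, l/ are [+voice]; /x, k, c/ are [+dorsal]; /ɸ, f, p/ are [+labial]. The remaining /ʂ, ʃ, t/ satisfy [−voice], [−labial], [−dorsal].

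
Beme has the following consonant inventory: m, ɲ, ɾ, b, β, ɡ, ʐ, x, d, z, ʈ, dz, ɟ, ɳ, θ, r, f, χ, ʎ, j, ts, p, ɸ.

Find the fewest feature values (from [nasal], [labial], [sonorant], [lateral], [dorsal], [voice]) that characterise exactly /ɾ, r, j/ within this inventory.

/ɾ, r, j/ are all [+sonorant], [−nasal], [−lateral], and no other segment in the inventory matches all three values. Dropping any one of them over-generates: [−nasal, −lateral] alone would also admit /b, β, ɡ, ʐ, …/; [+sonorant, −lateral] alone would also admit /m, ɲ, ɳ/; [+sonorant, −nasal] alone would also admit /ʎ/. No other combination of two listed features picks out exactly this set either, so fewer than three features will not do.

[+sonorant, −nasal, −lateral]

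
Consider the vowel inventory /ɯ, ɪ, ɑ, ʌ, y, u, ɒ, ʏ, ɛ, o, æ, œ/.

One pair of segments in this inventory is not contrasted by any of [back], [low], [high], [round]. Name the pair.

On the given features, /ʏ/ and /y/ have an identical profile: [−back], [−low], [+high], [+round]. No other two segments in the inventory coincide on all 4 features. (They do differ in [tense], which is not among the given features.)

ʏ, y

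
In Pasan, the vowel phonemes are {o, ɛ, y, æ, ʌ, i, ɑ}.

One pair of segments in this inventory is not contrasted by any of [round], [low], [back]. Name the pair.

ɛ, i

/ɛ/ (mid front unrounded lax vowel) and /i/ (high front unrounded tense vowel) are both [−round], [−low], [−back], so none of the listed features separates them. (They do differ in [high] and [tense], which are not among the given features.) Every other pair in the inventory differs on at least one listed feature.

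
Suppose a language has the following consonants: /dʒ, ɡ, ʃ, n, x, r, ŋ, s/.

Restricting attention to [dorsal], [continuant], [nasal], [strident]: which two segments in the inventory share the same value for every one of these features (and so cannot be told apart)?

s, ʃ

/s/ (voiceless alveolar fricative) and /ʃ/ (voiceless postalveolar fricative) are both [−dorsal], [+continuant], [−nasal], [+strident], so none of the listed features separates them. (They do differ in [anterior] and [distributed], which are not among the given features.) Every other pair in the inventory differs on at least one listed feature.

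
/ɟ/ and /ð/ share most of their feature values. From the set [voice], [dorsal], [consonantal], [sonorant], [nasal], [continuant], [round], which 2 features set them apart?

/ɟ/ is the voiced palatal stop and /ð/ is the voiced dental fricative. Both are [+voice], [+consonantal], [−sonorant], [−nasal], [−round]. /ɟ/ is [−continuant] while /ð/ is [+continuant]; /ɟ/ is [+dorsal] while /ð/ is [−dorsal], so the distinguishing features are [continuant], [dorsal].

[continuant], [dorsal]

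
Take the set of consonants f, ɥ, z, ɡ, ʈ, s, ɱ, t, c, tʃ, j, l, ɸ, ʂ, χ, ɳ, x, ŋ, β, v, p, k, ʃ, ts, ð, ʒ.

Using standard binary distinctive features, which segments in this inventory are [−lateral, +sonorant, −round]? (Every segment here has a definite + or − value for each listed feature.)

ɱ, j, ɳ, ŋ

Checking each segment against [−lateral], [+sonorant], [−round]: /ɱ/ (labiodental nasal), /j/ (palatal glide), /ɳ/ (retroflex nasal), /ŋ/ (velar nasal) satisfy every feature; every other segment in the inventory fails at least one.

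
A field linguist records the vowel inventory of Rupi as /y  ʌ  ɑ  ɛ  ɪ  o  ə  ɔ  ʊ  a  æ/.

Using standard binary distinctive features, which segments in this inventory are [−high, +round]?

o, ɔ

Checking each segment against [−high], [+round]: /o/ (mid back rounded tense vowel), /ɔ/ (mid back rounded lax vowel) satisfy every feature; every other segment in the inventory fails at least one.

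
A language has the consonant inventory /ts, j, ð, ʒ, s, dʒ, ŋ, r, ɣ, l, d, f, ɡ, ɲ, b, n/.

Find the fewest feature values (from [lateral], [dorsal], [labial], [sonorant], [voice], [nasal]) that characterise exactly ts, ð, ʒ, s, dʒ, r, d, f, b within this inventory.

The class [-nasal], [-lateral], [-dorsal] has exactly /ts, ð, ʒ, s, dʒ, r, d, f, b/ as its extension in this inventory. No smaller conjunction from the listed features achieves this: [-lateral, -dorsal] alone would also admit /n/; [-nasal, -dorsal] alone would also admit /l/; [-nasal, -lateral] alone would also admit /j, ɣ, ɡ/; and checking the remaining two-feature bundles turns up none with this extension.

[-nasal, -lateral, -dorsal]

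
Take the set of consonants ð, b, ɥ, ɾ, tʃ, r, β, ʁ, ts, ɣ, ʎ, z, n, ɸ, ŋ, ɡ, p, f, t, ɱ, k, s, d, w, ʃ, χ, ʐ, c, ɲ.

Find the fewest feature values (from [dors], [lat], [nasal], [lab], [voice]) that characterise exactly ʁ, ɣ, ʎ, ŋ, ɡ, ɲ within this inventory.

[+voice, -lab, +dors]

The class [+voice], [-labial], [+dorsal] has exactly /ʁ, ɣ, ʎ, ŋ, ɡ, ɲ/ as its extension in this inventory. No smaller conjunction from the listed features achieves this: [-labial, +dorsal] alone would also admit /k, χ, c/; [+voice, +dorsal] alone would also admit /ɥ, w/; [+voice, -labial] alone would also admit /ð, ɾ, r, z, …/; and checking the remaining two-feature bundles turns up none with this extension.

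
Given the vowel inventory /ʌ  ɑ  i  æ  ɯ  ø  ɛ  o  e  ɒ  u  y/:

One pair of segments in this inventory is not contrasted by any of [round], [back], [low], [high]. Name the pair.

/ɛ/ (mid front unrounded lax vowel) and /e/ (mid front unrounded tense vowel) are both [−round], [−back], [−low], [−high], so none of the listed features separates them. (They do differ in [tense], which is not among the given features.) Every other pair in the inventory differs on at least one listed feature.

ɛ, e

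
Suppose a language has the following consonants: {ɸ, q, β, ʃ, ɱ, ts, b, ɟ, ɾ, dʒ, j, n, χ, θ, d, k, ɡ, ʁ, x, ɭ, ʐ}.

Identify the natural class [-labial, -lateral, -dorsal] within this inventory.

ʃ, ts, ɾ, dʒ, n, θ, d, ʐ

Eliminate segments failing any feature: /ɸ, β, ɱ, b/ are [+labial]; /q, ɟ, j, χ, k, ɡ, ʁ, x/ are [+dorsal]; /ɭ/ is [+lateral]. The remaining /ʃ, ts, ɾ, dʒ, n, θ, d, ʐ/ satisfy [-labial], [-lateral], [-dorsal].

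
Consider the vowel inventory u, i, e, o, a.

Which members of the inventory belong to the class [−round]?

i, e, a

The feature [round] marks segments produced with lip rounding. In this inventory /i, e, a/ lack that property, so they are [−round]; /u, o/ are [+round].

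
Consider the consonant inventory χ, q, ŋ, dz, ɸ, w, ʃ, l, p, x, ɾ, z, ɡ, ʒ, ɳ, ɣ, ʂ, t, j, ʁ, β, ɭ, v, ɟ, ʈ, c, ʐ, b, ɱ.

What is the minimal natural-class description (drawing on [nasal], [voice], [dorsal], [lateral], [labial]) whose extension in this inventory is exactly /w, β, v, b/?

Every target segment is [+voice], [-nasal], [+labial]; each remaining inventory member fails at least one of these. Each conjunct is needed — [-nasal, +labial] alone would also admit /ɸ, p/; [+voice, +labial] alone would also admit /ɱ/; [+voice, -nasal] alone would also admit /dz, l, ɾ, z, …/ — and no other combination of two listed features has exactly this extension, so three is the minimum.

[+voice, -nasal, +labial]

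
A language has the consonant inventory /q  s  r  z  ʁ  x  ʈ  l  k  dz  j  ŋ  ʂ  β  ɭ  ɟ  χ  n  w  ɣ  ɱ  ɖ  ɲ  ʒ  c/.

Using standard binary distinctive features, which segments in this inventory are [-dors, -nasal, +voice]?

r, z, l, dz, β, ɭ, ɖ, ʒ

Eliminate segments failing any feature: /q, ʁ, x, k, j, ŋ, ɟ, χ, w, ɣ, ɲ, c/ are [+dorsal]; /s, ʈ, ʂ/ are [-voice]; /n, ɱ/ are [+nasal]. The remaining /r, z, l, dz, β, ɭ, ɖ, ʒ/ satisfy [-dorsal], [-nasal], [+voice].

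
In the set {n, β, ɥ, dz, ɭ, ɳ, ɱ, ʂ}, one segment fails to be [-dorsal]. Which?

ɥ

/ɥ/ is the labial-palatal glide, which is [+dorsal]; the rest — /ɭ, n, dz, β, ɱ, ɳ, ʂ/ — are [-dorsal].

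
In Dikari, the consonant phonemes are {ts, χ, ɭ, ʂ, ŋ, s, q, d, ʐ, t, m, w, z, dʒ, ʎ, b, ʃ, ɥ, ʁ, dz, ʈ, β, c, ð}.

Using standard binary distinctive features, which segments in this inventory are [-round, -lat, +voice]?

ŋ, d, ʐ, m, z, dʒ, b, ʁ, dz, β, ð

Eliminate segments failing any feature: /ts, χ, ʂ, s, q, t, ʃ, ʈ, c/ are [-voice]; /ɭ, ʎ/ are [+lateral]; /w, ɥ/ are [+round]. The remaining /ŋ, d, ʐ, m, z, dʒ, b, ʁ, dz, β, ð/ satisfy [-round], [-lateral], [+voice].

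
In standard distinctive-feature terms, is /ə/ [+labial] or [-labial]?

/ə/ is the mid central vowel (schwa). The feature [labial] marks segments articulated with one or both lips; /ə/ lacks this property, so it is [-labial].

[-labial]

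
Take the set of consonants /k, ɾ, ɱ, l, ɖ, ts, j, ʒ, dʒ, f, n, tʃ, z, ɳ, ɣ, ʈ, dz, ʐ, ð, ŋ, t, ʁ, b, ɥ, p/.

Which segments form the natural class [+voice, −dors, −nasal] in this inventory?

ɾ, l, ɖ, ʒ, dʒ, z, dz, ʐ, ð, b

First, the [+voice] segments are /ɾ, ɱ, l, ɖ, j, ʒ, dʒ, n, z, ɳ, ɣ, dz, ʐ, ð, ŋ, ʁ, b, ɥ/.
Then [−dorsal] gives /ɾ, ɱ, l, ɖ, ʒ, dʒ, n, z, ɳ, dz, ʐ, ð, b/.
Within that set, [−nasal] leaves /ɾ, l, ɖ, ʒ, dʒ, z, dz, ʐ, ð, b/.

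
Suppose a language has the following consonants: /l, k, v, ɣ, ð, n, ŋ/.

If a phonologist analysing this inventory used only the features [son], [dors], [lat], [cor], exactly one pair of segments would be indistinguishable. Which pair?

On the given features, /k/ and /ɣ/ have an identical profile: [−sonorant], [+dorsal], [−lateral], [−coronal]. No other two segments in the inventory coincide on all 4 features. (They do differ in [voice] and [continuant], which are not among the given features.)

k, ɣ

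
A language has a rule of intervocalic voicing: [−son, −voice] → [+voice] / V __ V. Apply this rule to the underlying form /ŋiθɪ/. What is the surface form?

The only segment in the rule's environment that also matches [−son, −voice] is /θ/. Applying [+voice] turns the voiceless dental fricative into /ð/ (voiced dental fricative), giving [ŋiðɪ].

[ŋiðɪ]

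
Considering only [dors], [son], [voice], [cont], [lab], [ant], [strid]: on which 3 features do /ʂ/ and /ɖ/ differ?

/ʂ/ is the voiceless retroflex fricative and /ɖ/ is the voiced retroflex stop. Both are [-dorsal], [-sonorant], [-labial], [-anterior]. /ʂ/ is [-voice] while /ɖ/ is [+voice]; /ʂ/ is [+continuant] while /ɖ/ is [-continuant]; /ʂ/ is [+strident] while /ɖ/ is [-strident], so the distinguishing features are [voice], [continuant], [strident].

[voice], [continuant], [strident]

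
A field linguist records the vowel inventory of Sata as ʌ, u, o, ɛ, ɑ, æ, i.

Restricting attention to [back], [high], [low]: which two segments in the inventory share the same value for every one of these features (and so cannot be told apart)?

On the given features, /o/ and /ʌ/ have an identical profile: [+back], [−high], [−low]. No other two segments in the inventory coincide on all 3 features. (They do differ in [labial], [round] and [tense], which are not among the given features.)

o, ʌ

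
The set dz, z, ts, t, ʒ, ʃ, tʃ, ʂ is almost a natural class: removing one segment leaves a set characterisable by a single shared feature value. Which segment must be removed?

t

The remaining segments after removing /t/ share [+strident]; /t/ (voiceless alveolar stop) is [-strident]. For every other candidate removal, the leftover set fails to share any single feature value that the removed segment lacks.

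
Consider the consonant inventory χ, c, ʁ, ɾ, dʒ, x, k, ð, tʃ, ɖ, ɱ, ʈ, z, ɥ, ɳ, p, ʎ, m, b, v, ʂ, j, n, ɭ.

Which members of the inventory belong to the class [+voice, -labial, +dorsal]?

Checking each segment against [+voice], [-labial], [+dorsal]: /ʁ/ (voiced uvular fricative), /ʎ/ (palatal lateral approximant), /j/ (palatal glide) satisfy every feature; every other segment in the inventory fails at least one.

ʁ, ʎ, j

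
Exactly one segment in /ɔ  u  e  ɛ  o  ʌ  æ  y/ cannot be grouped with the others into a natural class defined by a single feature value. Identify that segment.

æ

The remaining segments after removing /æ/ share [−low]; /æ/ (low front unrounded vowel) is [+low]. For every other candidate removal, the leftover set fails to share any single feature value that the removed segment lacks.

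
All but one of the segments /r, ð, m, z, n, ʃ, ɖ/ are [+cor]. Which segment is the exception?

m

Every segment except /m/ is [+coronal]. /m/ (bilabial nasal) is [−coronal], so it is the exception.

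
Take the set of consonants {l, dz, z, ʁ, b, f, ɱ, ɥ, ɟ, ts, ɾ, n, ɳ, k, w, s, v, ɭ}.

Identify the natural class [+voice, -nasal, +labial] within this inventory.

Among the inventory, the [+voice] segments are /l, dz, z, ʁ, b, ɱ, ɥ, ɟ, ɾ, n, ɳ, w, v, ɭ/.
Within that set, [-nasal] gives /l, dz, z, ʁ, b, ɥ, ɟ, ɾ, w, v, ɭ/.
Intersecting with [+labial] leaves /b, ɥ, w, v/.

b, ɥ, w, v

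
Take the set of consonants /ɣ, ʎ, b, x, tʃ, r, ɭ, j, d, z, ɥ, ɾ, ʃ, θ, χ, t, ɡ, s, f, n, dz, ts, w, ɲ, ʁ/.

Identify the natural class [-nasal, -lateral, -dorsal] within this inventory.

Eliminate segments failing any feature: /ɣ, x, j, ɥ, χ, ɡ, w, ʁ/ are [+dorsal]; /ʎ, ɭ/ are [+lateral]; /n, ɲ/ are [+nasal]. The remaining /b, tʃ, r, d, z, ɾ, ʃ, θ, t, s, f, dz, ts/ satisfy [-nasal], [-lateral], [-dorsal].

b, tʃ, r, d, z, ɾ, ʃ, θ, t, s, f, dz, ts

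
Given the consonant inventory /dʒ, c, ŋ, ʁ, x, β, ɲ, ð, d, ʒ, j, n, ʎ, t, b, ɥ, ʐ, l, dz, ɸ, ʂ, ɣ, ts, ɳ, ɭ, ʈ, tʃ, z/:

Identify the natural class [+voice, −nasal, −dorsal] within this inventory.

dʒ, β, ð, d, ʒ, b, ʐ, l, dz, ɭ, z

Checking each segment against [+voice], [−nasal], [−dorsal]: /dʒ/ (voiced postalveolar affricate), /β/ (voiced bilabial fricative), /ð/ (voiced dental fricative), /d/ (voiced alveolar stop), /ʒ/ (voiced postalveolar fricative), /b/ (voiced bilabial stop), among others, satisfy every feature; every other segment in the inventory fails at least one.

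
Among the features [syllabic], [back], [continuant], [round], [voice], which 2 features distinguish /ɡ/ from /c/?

The two segments share [-syllabic], [-continuant], [-round]. The only features from the list on which they differ: /ɡ/ is [+voice] while /c/ is [-voice]; /ɡ/ is [+back] while /c/ is [-back].

[voice], [back]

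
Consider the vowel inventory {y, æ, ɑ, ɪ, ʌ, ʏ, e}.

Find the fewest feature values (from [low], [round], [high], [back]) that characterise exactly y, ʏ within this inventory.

[+round]

/y, ʏ/ are exactly the [+round] segments in the inventory, so a single feature suffices.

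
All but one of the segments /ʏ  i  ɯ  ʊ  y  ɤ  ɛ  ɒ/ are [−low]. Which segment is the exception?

/ɒ/ is the low back rounded vowel, which is [+low]; the rest — /ʏ, ɛ, ɤ, i, ʊ, y, ɯ/ — are [−low].

ɒ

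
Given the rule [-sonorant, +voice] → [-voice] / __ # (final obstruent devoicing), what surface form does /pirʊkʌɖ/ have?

[pirʊkʌʈ]

/ɖ/ satisfies [-sonorant, +voice] and sits in __ #. The [-voice] counterpart of the voiced retroflex stop is /ʈ/. Other segments in /pirʊkʌɖ/ either fail the structural description or are not in the environment, so the surface form is [pirʊkʌʈ].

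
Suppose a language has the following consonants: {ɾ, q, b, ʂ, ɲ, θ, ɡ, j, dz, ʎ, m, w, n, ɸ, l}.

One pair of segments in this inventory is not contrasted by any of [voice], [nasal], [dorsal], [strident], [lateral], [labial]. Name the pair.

j, ɡ

/j/ (palatal glide) and /ɡ/ (voiced velar stop) are both [+voice], [−nasal], [+dorsal], [−strident], [−lateral], [−labial], so none of the listed features separates them. (They do differ in [sonorant], [continuant] and [back], which are not among the given features.) Every other pair in the inventory differs on at least one listed feature.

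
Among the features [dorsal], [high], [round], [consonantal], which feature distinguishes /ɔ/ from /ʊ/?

[high]

/ɔ/ is the mid back rounded lax vowel and /ʊ/ is the high back rounded lax vowel. Both are [+dorsal], [+round], [−consonantal]. /ɔ/ is [−high] while /ʊ/ is [+high], so the distinguishing feature is [high].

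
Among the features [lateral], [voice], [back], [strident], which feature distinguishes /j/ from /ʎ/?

/j/ (palatal glide) and /ʎ/ (palatal lateral approximant) agree on [+voice], [−back], [−strident]. They differ on [lateral] (/j/ [−], /ʎ/ [+]).

[lateral]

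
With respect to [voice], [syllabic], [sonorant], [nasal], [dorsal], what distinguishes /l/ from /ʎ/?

[dorsal]

/l/ (alveolar lateral approximant) and /ʎ/ (palatal lateral approximant) agree on [+voice], [-syllabic], [+sonorant], [-nasal]. They differ on [dorsal] (/l/ [-], /ʎ/ [+]).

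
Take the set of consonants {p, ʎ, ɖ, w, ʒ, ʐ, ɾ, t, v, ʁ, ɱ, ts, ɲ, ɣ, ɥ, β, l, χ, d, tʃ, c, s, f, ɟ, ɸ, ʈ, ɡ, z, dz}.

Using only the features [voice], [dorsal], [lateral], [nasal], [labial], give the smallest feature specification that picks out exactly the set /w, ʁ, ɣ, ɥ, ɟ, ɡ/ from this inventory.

/w, ʁ, ɣ, ɥ, ɟ, ɡ/ are all [+voice], [−nasal], [−lateral], [+dorsal], and no other segment in the inventory matches all four values. Dropping any one of them over-generates: [−nasal, −lateral, +dorsal] alone would also admit /χ, c/; [+voice, −lateral, +dorsal] alone would also admit /ɲ/; [+voice, −nasal, +dorsal] alone would also admit /ʎ/; [+voice, −nasal, −lateral] alone would also admit /ɖ, ʒ, ʐ, ɾ, …/. No other combination of three listed features picks out exactly this set either, so fewer than four features will not do.

[+voice, −nasal, −lateral, +dorsal]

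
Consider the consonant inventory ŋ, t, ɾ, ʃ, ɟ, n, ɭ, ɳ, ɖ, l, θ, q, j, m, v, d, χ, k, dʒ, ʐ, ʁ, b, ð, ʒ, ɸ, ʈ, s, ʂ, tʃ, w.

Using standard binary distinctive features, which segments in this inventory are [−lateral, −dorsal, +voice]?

Checking each segment against [−lateral], [−dorsal], [+voice]: /ɾ/ (alveolar tap), /n/ (alveolar nasal), /ɳ/ (retroflex nasal), /ɖ/ (voiced retroflex stop), /m/ (bilabial nasal), /v/ (voiced labiodental fricative), among others, satisfy every feature; every other segment in the inventory fails at least one.

ɾ, n, ɳ, ɖ, m, v, d, dʒ, ʐ, b, ð, ʒ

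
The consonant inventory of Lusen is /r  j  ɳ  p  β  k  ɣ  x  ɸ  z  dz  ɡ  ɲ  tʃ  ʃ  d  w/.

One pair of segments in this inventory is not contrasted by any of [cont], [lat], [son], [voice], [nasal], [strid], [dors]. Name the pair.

w, j

On the given features, /w/ and /j/ have an identical profile: [+continuant], [−lateral], [+sonorant], [+voice], [−nasal], [−strident], [+dorsal]. No other two segments in the inventory coincide on all 7 features. (They do differ in [labial], [round] and [back], which are not among the given features.)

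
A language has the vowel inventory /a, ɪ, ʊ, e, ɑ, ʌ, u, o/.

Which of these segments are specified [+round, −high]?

Eliminate segments failing any feature: /a, ɪ, e, ɑ, ʌ/ are [−round]; /ʊ, u/ are [+high]. The remaining /o/ satisfy [+round], [−high].

o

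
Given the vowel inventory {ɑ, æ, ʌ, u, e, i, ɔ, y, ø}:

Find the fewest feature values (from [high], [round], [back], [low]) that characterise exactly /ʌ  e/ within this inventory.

/ʌ, e/ are all [-high], [-low], [-round], and no other segment in the inventory matches all three values. Dropping any one of them over-generates: [-low, -round] alone would also admit /i/; [-high, -round] alone would also admit /ɑ, æ/; [-high, -low] alone would also admit /ɔ, ø/. No other combination of two listed features picks out exactly this set either, so fewer than three features will not do.

[-high, -low, -round]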